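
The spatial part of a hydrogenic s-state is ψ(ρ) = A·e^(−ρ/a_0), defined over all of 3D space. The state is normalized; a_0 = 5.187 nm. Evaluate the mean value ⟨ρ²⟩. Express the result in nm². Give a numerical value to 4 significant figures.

The expectation value is the |ψ|²-weighted average of ρ^2: ∫ ρ^2|ψ|² 4πρ² dρ.
Recall ∫₀^∞ ρ^m e^(−ρ/β) dρ = m!·β^(m+1), evaluating both integrals, ⟨ρ²⟩ = 3·a_0^2.
Putting a_0 = 5.187 gives 80.715.

⟨ρ^2⟩ ≈ 80.71 nm^2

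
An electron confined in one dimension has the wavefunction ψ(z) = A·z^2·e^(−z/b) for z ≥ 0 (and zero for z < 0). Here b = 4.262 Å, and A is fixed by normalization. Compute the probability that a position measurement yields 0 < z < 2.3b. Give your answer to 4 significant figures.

P ≈ 0.4868

The probability is P = ∫ |ψ|² dz over [0, 2.3b].
The normalization integral ∫|ψ|²dz over the whole domain equals 3·b^5/4·A², and A² cancels in the ratio.
Let u = z/b; then A² and the length scale cancel, so P = ∫_{0}^{2.3} u^4·e^(-2·u) du ÷ ∫_{0}^{∞} u^4·e^(-2·u) du.
Using ∫ u^4·e^(-2·u) du = -(u^4/2 + u^3 + 3·u^2/2 + 3·u/2 + 3/4)·e^(-2·u), the numerator is ≈ 0.365074 and the denominator is 3/4.
This works out to P = 0.48677.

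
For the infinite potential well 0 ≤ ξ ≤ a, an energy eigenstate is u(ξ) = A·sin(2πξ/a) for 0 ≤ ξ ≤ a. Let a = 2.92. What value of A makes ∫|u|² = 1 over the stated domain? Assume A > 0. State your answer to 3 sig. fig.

A ≈ 0.828

Require ∫ |u|² dξ = 1 over the whole domain.
Using sin²θ = (1 − cos 2θ)/2, carrying out the integral gives A² · a/2.
Setting this equal to 1 gives A² = 1/(a/2).
Substituting a = 2.92 gives A² = 0.6849, so A = 0.8276.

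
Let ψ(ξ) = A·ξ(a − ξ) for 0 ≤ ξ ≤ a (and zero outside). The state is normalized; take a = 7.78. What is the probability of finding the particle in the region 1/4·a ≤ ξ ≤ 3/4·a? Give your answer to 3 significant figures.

The probability is P = ∫ |ψ|² dξ over [1/4·a, 3/4·a].
The normalization integral ∫|ψ|²dξ over the whole domain equals a^5/30·A², and A² cancels in the ratio.
Let u = ξ/a; then A² and the length scale cancel, so P = ∫_{1/4}^{3/4} u^2·(1 - u)^2 du ÷ ∫_{0}^{1} u^2·(1 - u)^2 du.
Using ∫ u^2·(1 - u)^2 du = u^3·(6·u^2 - 15·u + 10)/30, the numerator is 203/7680 and the denominator is 1/30.
This works out to P = 203/256.

P ≈ 0.793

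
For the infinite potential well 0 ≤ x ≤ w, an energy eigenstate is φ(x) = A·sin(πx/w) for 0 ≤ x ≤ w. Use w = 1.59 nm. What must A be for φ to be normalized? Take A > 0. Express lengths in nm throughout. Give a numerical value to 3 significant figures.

The normalization condition is ∫|φ|² dx = 1 from 0 to w.
Using sin²θ = (1 − cos 2θ)/2, ∫|φ|² dx = A²·(w/2).
Hence A² = 1/[w/2].
Plugging in w = 1.59 yields A = 1.122.

A ≈ 1.12 nm^(-1/2)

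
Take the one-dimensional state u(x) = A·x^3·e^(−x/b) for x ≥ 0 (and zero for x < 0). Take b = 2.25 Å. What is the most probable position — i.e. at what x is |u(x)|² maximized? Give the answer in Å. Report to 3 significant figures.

Set d/dx [|u(x)|²] = 0 and solve for x > 0.
Solving yields x = 3·b.
With b = 2.25, the most probable position is 6.750 Å.

x ≈ 6.75 Å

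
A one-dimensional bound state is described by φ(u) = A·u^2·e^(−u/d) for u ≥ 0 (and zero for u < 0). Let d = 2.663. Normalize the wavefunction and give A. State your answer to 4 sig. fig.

Require ∫ |φ|² du = 1 over the whole domain.
Recall ∫₀^∞ u^m e^(−u/β) du = m!·β^(m+1), the integral (without the A² prefactor) comes out to 3·d^5/4.
So A² = (3·d^5/4)^(−1).
With d = 2.663: A² = 0.0099560 and A = 0.099780.

A ≈ 0.09978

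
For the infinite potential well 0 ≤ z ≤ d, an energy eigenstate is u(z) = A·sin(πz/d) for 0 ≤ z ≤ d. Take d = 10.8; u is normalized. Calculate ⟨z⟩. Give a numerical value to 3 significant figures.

By definition ⟨z⟩ = ∫ z |u(z)|² dz.
With ∫₀^d sin²(nπz/d) dz = d/2, evaluating both integrals, ⟨z⟩ = d/2.
With d = 10.8, ⟨z⟩ = 5.400.

⟨z⟩ ≈ 5.40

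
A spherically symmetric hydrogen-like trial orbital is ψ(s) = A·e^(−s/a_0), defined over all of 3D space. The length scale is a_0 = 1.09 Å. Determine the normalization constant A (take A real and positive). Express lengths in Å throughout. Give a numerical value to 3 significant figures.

A ≈ 0.496 Å^(-3/2)

The normalization condition is ∫|ψ|² 4πs² ds = 1 from 0 to ∞.
The integral (without the A² prefactor) comes out to π·a_0^3.
Setting this equal to 1 gives A² = 1/(π·a_0^3).
Substituting a_0 = 1.09 gives A² = 0.2458, so A = 0.4958.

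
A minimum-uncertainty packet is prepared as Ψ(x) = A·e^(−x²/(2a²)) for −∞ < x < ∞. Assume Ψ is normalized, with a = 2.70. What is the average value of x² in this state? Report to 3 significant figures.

⟨x^2⟩ ≈ 3.65

The expectation value is the |Ψ|²-weighted average of x^2: ∫ x^2|Ψ|² dx.
The ratio of the moment integral to the normalization integral gives ⟨x²⟩ = a^2/2.
Putting a = 2.70 gives 3.645.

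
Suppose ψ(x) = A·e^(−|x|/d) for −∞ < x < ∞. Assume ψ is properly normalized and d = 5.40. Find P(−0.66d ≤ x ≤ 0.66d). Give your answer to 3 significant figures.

P ≈ 0.733

P = ∫_{−0.66d}^{0.66d} |ψ(x)|² dx.
With A² fixed by ∫|ψ|² = 1, i.e. A² = (d)^(−1), substitute and integrate.
By symmetry take twice the x ≥ 0 contribution in numerator and denominator; the 2's cancel. Let u = x/d; then A² and the length scale cancel, so P = ∫_{0}^{0.66} e^(-2·u) du ÷ ∫_{0}^{∞} e^(-2·u) du.
With ∫ e^(-2·u) du = -e^(-2·u)/2 + C, the region integral is 1/2 - e^(-33/25)/2 and the full one is 1/2.
Taking the ratio, P = 0.7329.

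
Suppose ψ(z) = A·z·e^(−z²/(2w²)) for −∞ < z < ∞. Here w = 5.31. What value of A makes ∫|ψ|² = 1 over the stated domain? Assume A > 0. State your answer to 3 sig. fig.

Normalization requires ∫|ψ|² dz = 1, integrated from −∞ to ∞.
With ψ = A·z·e^(−z²/(2w²)), the integral evaluates to A²·[√(π)·w^3/2].
With w = 5.31: A² = 0.007537 and A = 0.08681.

A ≈ 0.0868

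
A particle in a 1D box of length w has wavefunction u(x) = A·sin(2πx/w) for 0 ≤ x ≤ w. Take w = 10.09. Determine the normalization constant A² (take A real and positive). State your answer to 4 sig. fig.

A^2 ≈ 0.1982

Normalization requires ∫|u|² dx = 1, integrated from 0 to w.
Using sin²θ = (1 − cos 2θ)/2, with u = A·sin(2πx/w), the integral evaluates to A²·[w/2].
Hence A² = 1/[w/2].
Substituting w = 10.09 gives A² = 0.19822, so A = 0.44521.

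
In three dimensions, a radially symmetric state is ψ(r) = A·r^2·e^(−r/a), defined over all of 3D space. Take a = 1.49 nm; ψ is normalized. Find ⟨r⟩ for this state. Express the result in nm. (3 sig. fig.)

⟨r⟩ = ∫ r |ψ|² 4πr² dr over the full domain.
With ∫₀^∞ r^7 e^(−αr) dr = 7!/α^8, the ratio of the moment integral to the normalization integral gives ⟨r⟩ = 7·a/2.
With a = 1.49, ⟨r⟩ = 5.215.

⟨r⟩ ≈ 5.22 nm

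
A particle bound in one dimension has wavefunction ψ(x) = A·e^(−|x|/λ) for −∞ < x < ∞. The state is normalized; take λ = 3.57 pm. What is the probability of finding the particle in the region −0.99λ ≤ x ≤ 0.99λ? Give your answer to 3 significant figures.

P ≈ 0.862

|ψ|² is the probability density, so P = ∫_{−0.99λ}^{0.99λ} |ψ|² dx.
The normalization integral ∫|ψ|²dx over the whole domain equals λ·A², and A² cancels in the ratio.
By symmetry take twice the x ≥ 0 contribution in numerator and denominator; the 2's cancel. In terms of u = x/λ (A² and the length scale cancel between numerator and denominator), P = [∫_{0}^{0.99} e^(-2·u) du] / [∫_{0}^{∞} e^(-2·u) du].
Using ∫ e^(-2·u) du = -e^(-2·u)/2, the numerator is 1/2 - e^(-99/50)/2 and the denominator is 1/2.
Evaluating gives P = 0.8619.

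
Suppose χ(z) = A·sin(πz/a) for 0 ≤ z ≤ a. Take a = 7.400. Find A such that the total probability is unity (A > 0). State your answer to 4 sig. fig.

A ≈ 0.5199

Require ∫ |χ|² dz = 1 over the whole domain.
With ∫₀^a sin²(nπz/a) dz = a/2, ∫|χ|² dz = A²·(a/2).
So A² = (a/2)^(−1).
Substituting a = 7.400 gives A² = 0.27027, so A = 0.51988.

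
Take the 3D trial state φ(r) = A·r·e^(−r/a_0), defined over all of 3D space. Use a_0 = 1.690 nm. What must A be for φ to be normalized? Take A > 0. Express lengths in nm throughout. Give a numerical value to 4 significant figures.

We need A² ∫|f|² 4πr² dr = 1, taking the integral from 0 to ∞.
(Spherical symmetry: dV = 4πr² dr.)
Using ∫₀^∞ rⁿ e^(−αr) dr = n!/αⁿ⁺¹, the integral (without the A² prefactor) comes out to 3·π·a_0^5.
Setting this equal to 1 gives A² = 1/(3·π·a_0^5).
Substituting a_0 = 1.690 gives A² = 0.0076965, so A = 0.087730.

A ≈ 0.08773 nm^(-5/2)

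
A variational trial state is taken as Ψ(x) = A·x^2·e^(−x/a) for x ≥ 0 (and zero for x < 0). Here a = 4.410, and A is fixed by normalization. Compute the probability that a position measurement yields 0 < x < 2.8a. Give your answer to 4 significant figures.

P ≈ 0.6578

P = ∫_{0}^{2.8a} |Ψ(x)|² dx.
With A² fixed by ∫|Ψ|² = 1, i.e. A² = (3·a^5/4)^(−1), substitute and integrate.
Let u = x/a; then A² and the length scale cancel, so P = ∫_{0}^{2.8} u^4·e^(-2·u) du ÷ ∫_{0}^{∞} u^4·e^(-2·u) du.
Using ∫ u^4·e^(-2·u) du = -(u^4/2 + u^3 + 3·u^2/2 + 3·u/2 + 3/4)·e^(-2·u), the numerator is ≈ 0.493387 and the denominator is 3/4.
Evaluating gives P = 0.65785.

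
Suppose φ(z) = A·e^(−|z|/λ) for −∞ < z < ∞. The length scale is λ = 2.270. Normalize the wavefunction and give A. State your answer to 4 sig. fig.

The normalization condition is ∫|φ|² dz = 1 from −∞ to ∞.
The integral (without the A² prefactor) comes out to λ.
Setting this equal to 1 gives A² = 1/(λ).
Substituting λ = 2.270 gives A² = 0.44053, so A = 0.66372.

A ≈ 0.6637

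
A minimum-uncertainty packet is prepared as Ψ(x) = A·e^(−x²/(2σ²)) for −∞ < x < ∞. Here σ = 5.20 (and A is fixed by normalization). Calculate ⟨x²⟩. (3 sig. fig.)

⟨x²⟩ = ∫ x^2 |Ψ|² dx over the full domain.
Since the A² factors cancel between numerator and denominator, ⟨x²⟩ = σ^2/2.
Putting σ = 5.20 gives 13.52.

⟨x^2⟩ ≈ 13.5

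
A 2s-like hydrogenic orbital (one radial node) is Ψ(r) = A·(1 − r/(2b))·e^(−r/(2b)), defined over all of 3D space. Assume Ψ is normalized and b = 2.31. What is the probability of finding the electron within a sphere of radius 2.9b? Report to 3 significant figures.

P ≈ 0.0676

P = ∫ |Ψ|² 4πr² dr over r ≤ 2.9b.
The full normalization integral is A²·[8·π·b^3] = 1, fixing A².
Let u = r/b; then A², 4π and the length scale all cancel, so P = ∫_{0}^{2.9} u^2·(1 - u/2)^2·e^(-u) du ÷ ∫_{0}^{∞} u^2·(1 - u/2)^2·e^(-u) du.
With ∫ u^2·(1 - u/2)^2·e^(-u) du = -(u^4/4 + u^2 + 2·u + 2)·e^(-u) + C, the region integral is ≈ 0.13515 and the full one is 2.
Taking the ratio yields P = 0.06758.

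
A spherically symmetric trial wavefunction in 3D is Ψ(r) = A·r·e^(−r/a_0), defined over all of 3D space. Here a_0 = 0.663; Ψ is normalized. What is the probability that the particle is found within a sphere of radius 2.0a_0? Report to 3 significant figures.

P ≈ 0.371

P = ∫ |Ψ|² 4πr² dr over r ≤ 2.0a_0.
A² is fixed by ∫₀^∞ 4πr²|Ψ|² dr = 1, i.e. A² = (3·π·a_0^5)^(−1).
Substituting u = r/a_0, A², 4π and the length scale all cancel in the ratio: P = ∫_{0}^{2.0} u^4·e^(-2·u) du / ∫_{0}^{∞} u^4·e^(-2·u) du.
With ∫ u^4·e^(-2·u) du = -(u^4/2 + u^3 + 3·u^2/2 + 3·u/2 + 3/4)·e^(-2·u) + C, the region integral is 3/4 - 103·e^(-4)/4 and the full one is 3/4.
The region integral divided by the full integral gives P = 0.3712.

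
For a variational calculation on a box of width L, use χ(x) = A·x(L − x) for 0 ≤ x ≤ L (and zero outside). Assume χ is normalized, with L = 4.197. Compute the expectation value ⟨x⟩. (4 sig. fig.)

The expectation value is the |χ|²-weighted average of x: ∫ x|χ|² dx.
Expanding the polynomial and integrating term by term, evaluating both integrals, ⟨x⟩ = L/2.
With L = 4.197, ⟨x⟩ = 2.0985.

⟨x⟩ ≈ 2.099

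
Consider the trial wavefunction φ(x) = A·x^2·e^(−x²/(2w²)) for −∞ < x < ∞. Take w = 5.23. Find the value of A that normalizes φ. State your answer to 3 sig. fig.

A ≈ 0.0139

The normalization condition is ∫|φ|² dx = 1 from −∞ to ∞.
Using the Gaussian integral ∫_{−∞}^{∞} e^(−αx²) dx = √(π/α), ∫|φ|² dx = A²·(3·√(π)·w^5/4).
Hence A² = 1/[3·√(π)·w^5/4].
Plugging in w = 5.23 yields A = 0.01387.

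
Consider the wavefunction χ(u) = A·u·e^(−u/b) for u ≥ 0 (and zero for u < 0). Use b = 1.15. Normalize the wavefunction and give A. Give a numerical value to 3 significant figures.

A ≈ 1.62

Normalization requires ∫|χ|² du = 1, integrated from 0 to ∞.
The integral (without the A² prefactor) comes out to b^3/4.
Hence A² = 1/[b^3/4].
With b = 1.15: A² = 2.630 and A = 1.622.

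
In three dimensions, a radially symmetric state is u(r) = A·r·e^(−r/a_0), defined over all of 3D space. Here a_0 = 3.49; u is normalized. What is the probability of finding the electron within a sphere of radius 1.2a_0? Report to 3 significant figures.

Integrate the radial probability density 4πr²|u|² over r ≤ 1.2a_0.
The full normalization integral is A²·[3·π·a_0^5] = 1, fixing A².
Let t = r/a_0; then A², 4π and the length scale all cancel, so P = ∫_{0}^{1.2} t^4·e^(-2·t) dt ÷ ∫_{0}^{∞} t^4·e^(-2·t) dt.
Using ∫ t^4·e^(-2·t) dt = -(t^4/2 + t^3 + 3·t^2/2 + 3·t/2 + 3/4)·e^(-2·t), the numerator is ≈ 0.071901 and the denominator is 3/4.
Taking the ratio yields P = 0.09587.

P ≈ 0.0959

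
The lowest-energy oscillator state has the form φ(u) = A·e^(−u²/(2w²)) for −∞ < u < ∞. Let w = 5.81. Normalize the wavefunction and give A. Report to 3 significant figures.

We need A² ∫|f|² du = 1, taking the integral from −∞ to ∞.
With ∫_{−∞}^{∞} u^(2m) e^(−αu²) du = (2m−1)!!·√π / (2^m α^(m+1/2)), with φ = A·e^(−u²/(2w²)), the integral evaluates to A²·[√(π)·w].
Plugging in w = 5.81 yields A = 0.3116.

A ≈ 0.312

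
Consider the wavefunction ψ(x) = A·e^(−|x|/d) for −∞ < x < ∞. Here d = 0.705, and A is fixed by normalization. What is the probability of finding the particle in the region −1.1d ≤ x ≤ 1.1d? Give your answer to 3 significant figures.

P ≈ 0.889

|ψ|² is the probability density, so P = ∫_{−1.1d}^{1.1d} |ψ|² dx.
The normalization integral ∫|ψ|²dx over the whole domain equals d·A², and A² cancels in the ratio.
By symmetry take twice the x ≥ 0 contribution in numerator and denominator; the 2's cancel. Let u = x/d; then A² and the length scale cancel, so P = ∫_{0}^{1.1} e^(-2·u) du ÷ ∫_{0}^{∞} e^(-2·u) du.
With ∫ e^(-2·u) du = -e^(-2·u)/2 + C, the region integral is 1/2 - e^(-11/5)/2 and the full one is 1/2.
The result is P = 0.8892.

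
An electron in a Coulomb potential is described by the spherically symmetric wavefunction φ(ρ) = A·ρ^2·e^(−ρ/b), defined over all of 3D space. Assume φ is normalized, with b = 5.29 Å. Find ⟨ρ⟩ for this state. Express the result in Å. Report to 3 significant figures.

The expectation value is the |φ|²-weighted average of ρ: ∫ ρ|φ|² 4πρ² dρ.
With ∫₀^∞ ρ^7 e^(−αρ) dρ = 7!/α^8, the ratio of the moment integral to the normalization integral gives ⟨ρ⟩ = 7·b/2.
Putting b = 5.29 gives 18.52.

⟨ρ⟩ ≈ 18.5 Å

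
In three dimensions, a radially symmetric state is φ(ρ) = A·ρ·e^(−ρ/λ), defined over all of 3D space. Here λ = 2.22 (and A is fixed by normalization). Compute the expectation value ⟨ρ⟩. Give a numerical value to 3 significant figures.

⟨ρ⟩ ≈ 5.55

By definition ⟨ρ⟩ = ∫ ρ |φ(ρ)|² 4πρ² dρ.
Evaluating both integrals, ⟨ρ⟩ = 5·λ/2.
Putting λ = 2.22 gives 5.550.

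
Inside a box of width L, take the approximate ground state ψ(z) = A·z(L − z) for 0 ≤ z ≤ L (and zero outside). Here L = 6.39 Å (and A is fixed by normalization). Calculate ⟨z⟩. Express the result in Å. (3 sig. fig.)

⟨z⟩ ≈ 3.20 Å

By definition ⟨z⟩ = ∫ z |ψ(z)|² dz.
Expanding the polynomial and integrating term by term, since the A² factors cancel between numerator and denominator, ⟨z⟩ = L/2.
With L = 6.39, ⟨z⟩ = 3.195.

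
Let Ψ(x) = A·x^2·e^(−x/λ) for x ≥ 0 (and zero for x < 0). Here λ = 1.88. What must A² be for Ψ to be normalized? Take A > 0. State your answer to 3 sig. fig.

A^2 ≈ 0.0568

Require ∫ |Ψ|² dx = 1 over the whole domain.
Using ∫₀^∞ xⁿ e^(−αx) dx = n!/αⁿ⁺¹, with Ψ = A·x^2·e^(−x/λ), the integral evaluates to A²·[3·λ^5/4].
With λ = 1.88: A² = 0.05677 and A = 0.2383.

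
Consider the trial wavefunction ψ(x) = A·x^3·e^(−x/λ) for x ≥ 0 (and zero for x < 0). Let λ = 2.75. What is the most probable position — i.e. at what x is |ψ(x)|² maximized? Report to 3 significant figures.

Differentiate |ψ(x)|² with respect to x and set to zero.
This gives x = 3·λ.
With λ = 2.75, the most probable position is 8.250.

x ≈ 8.25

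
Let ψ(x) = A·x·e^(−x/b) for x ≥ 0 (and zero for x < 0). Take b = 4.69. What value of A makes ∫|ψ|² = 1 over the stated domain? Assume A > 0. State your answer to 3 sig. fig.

A ≈ 0.197

Require ∫ |ψ|² dx = 1 over the whole domain.
Using ∫₀^∞ xⁿ e^(−αx) dx = n!/αⁿ⁺¹, carrying out the integral gives A² · b^3/4.
So A² = (b^3/4)^(−1).
Plugging in b = 4.69 yields A = 0.1969.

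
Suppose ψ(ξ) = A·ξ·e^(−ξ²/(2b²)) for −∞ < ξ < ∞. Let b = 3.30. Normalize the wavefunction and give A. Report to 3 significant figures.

A ≈ 0.177

We need A² ∫|f|² dξ = 1, taking the integral from −∞ to ∞.
With ∫_{−∞}^{∞} ξ^(2m) e^(−αξ²) dξ = (2m−1)!!·√π / (2^m α^(m+1/2)), ∫|ψ|² dξ = A²·(√(π)·b^3/2).
Hence A² = 1/[√(π)·b^3/2].
Substituting b = 3.30 gives A² = 0.03140, so A = 0.1772.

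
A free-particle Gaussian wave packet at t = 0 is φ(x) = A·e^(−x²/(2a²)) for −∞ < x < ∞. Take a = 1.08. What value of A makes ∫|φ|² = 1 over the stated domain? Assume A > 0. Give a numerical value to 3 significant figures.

We need A² ∫|f|² dx = 1, taking the integral from −∞ to ∞.
The integral (without the A² prefactor) comes out to √(π)·a.
Hence A² = 1/[√(π)·a].
Substituting a = 1.08 gives A² = 0.5224, so A = 0.7228.

A ≈ 0.723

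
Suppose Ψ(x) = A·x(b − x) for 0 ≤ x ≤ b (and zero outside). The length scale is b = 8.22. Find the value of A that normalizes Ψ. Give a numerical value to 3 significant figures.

We need A² ∫|f|² dx = 1, taking the integral from 0 to b.
Expanding the polynomial and integrating term by term, with Ψ = A·x(b − x), the integral evaluates to A²·[b^5/30].
Hence A² = 1/[b^5/30].
Plugging in b = 8.22 yields A = 0.02827.

A ≈ 0.0283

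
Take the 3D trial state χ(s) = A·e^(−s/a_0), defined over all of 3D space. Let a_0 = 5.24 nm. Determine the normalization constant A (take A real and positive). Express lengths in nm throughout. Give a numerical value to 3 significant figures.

A ≈ 0.0470 nm^(-3/2)

Require ∫ |χ|² 4πs² ds = 1 over the whole domain.
With ∫₀^∞ s^2 e^(−αs) ds = 2!/α^3, the integral (without the A² prefactor) comes out to π·a_0^3.
So A² = (π·a_0^3)^(−1).
Plugging in a_0 = 5.24 yields A = 0.04704.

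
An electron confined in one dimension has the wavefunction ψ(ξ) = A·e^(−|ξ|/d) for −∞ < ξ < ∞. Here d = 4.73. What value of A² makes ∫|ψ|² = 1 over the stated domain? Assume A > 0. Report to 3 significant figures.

A^2 ≈ 0.211

The normalization condition is ∫|ψ|² dξ = 1 from −∞ to ∞.
With ∫₀^∞ ξ^0 e^(−αξ) dξ = 0!/α^1, ∫|ψ|² dξ = A²·(d).
So A² = (d)^(−1).
With d = 4.73: A² = 0.2114 and A = 0.4598.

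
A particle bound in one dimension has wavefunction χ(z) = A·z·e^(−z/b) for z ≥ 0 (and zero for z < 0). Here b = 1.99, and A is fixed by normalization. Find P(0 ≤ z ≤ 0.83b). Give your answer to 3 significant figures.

P ≈ 0.232

|χ|² is the probability density, so P = ∫_{0}^{0.83b} |χ|² dz.
With A² fixed by ∫|χ|² = 1, i.e. A² = (b^3/4)^(−1), substitute and integrate.
Substituting u = z/b, A² and the length scale cancel in the ratio: P = ∫_{0}^{0.83} u^2·e^(-2·u) du / ∫_{0}^{∞} u^2·e^(-2·u) du.
An antiderivative of u^2·e^(-2·u) is -(2·u^2 + 2·u + 1)·e^(-2·u)/4; evaluating from 0 to 0.83 gives ≈ 0.058064, while the full integral is 1/4.
The result is P = 0.2323.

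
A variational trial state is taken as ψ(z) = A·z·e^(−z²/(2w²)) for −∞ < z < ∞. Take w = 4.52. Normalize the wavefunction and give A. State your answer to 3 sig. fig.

The normalization condition is ∫|ψ|² dz = 1 from −∞ to ∞.
With ∫_{−∞}^{∞} z^(2m) e^(−αz²) dz = (2m−1)!!·√π / (2^m α^(m+1/2)), ∫|ψ|² dz = A²·(√(π)·w^3/2).
With w = 4.52: A² = 0.01222 and A = 0.1105.

A ≈ 0.111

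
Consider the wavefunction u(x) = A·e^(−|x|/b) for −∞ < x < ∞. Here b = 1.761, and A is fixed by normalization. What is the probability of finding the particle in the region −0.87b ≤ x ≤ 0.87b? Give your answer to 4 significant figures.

|u|² is the probability density, so P = ∫_{−0.87b}^{0.87b} |u|² dx.
With A² fixed by ∫|u|² = 1, i.e. A² = (b)^(−1), substitute and integrate.
By symmetry take twice the x ≥ 0 contribution in numerator and denominator; the 2's cancel. Substituting t = x/b, A² and the length scale cancel in the ratio: P = ∫_{0}^{0.87} e^(-2·t) dt / ∫_{0}^{∞} e^(-2·t) dt.
With ∫ e^(-2·t) dt = -e^(-2·t)/2 + C, the region integral is 1/2 - e^(-87/50)/2 and the full one is 1/2.
Taking the ratio, P = 0.82448.

P ≈ 0.8245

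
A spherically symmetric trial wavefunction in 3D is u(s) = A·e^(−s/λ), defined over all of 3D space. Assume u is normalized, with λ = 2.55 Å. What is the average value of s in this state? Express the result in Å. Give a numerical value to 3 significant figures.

⟨s⟩ ≈ 3.83 Å

The expectation value is the |u|²-weighted average of s: ∫ s|u|² 4πs² ds.
Recall ∫₀^∞ s^m e^(−s/β) ds = m!·β^(m+1), evaluating both integrals, ⟨s⟩ = 3·λ/2.
With λ = 2.55, ⟨s⟩ = 3.825.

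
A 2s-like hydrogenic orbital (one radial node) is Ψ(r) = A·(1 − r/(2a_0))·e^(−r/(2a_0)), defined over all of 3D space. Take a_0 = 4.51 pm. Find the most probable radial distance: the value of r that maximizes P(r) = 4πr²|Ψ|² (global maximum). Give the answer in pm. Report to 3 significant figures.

r ≈ 23.6 pm

Differentiate P(r) = 4πr²|Ψ|² with respect to r and set to zero.
This gives r = a_0·(√(5) + 3).
With a_0 = 4.51, the most probable radial distance is 23.61 pm.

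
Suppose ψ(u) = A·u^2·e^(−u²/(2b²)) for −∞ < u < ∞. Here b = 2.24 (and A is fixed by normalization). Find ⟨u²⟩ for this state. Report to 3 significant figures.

By definition ⟨u²⟩ = ∫ u^2 |ψ(u)|² du.
Using the Gaussian integral ∫_{−∞}^{∞} e^(−αu²) du = √(π/α), since the A² factors cancel between numerator and denominator, ⟨u²⟩ = 5·b^2/2.
With b = 2.24, ⟨u^2⟩ = 12.54.

⟨u^2⟩ ≈ 12.5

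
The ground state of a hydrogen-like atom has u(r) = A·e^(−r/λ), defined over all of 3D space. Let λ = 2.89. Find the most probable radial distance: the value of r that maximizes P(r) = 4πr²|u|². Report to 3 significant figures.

r ≈ 2.89

Differentiate P(r) = 4πr²|u|² with respect to r and set to zero.
Solving yields r = λ.
With λ = 2.89, the most probable radial distance is 2.890.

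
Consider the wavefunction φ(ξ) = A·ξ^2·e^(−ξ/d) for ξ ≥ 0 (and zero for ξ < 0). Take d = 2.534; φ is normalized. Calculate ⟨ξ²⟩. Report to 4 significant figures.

⟨ξ²⟩ = ∫ ξ^2 |φ|² dξ over the full domain.
Since the A² factors cancel between numerator and denominator, ⟨ξ²⟩ = 15·d^2/2.
With d = 2.534, ⟨ξ^2⟩ = 48.159.

⟨ξ^2⟩ ≈ 48.16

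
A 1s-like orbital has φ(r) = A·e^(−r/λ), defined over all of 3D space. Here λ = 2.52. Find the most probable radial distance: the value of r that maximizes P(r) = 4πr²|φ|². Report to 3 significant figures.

Set d/dr [P(r) = 4πr²|φ|²] = 0 and solve for r > 0.
This gives r = λ.
With λ = 2.52, the most probable radial distance is 2.520.

r ≈ 2.52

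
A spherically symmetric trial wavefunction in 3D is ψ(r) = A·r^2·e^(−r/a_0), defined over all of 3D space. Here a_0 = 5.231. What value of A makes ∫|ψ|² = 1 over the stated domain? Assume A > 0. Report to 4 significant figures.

A ≈ 0.0003633

Normalization requires ∫|ψ|² 4πr² dr = 1, integrated from 0 to ∞.
The angular integral contributes 4π, leaving ∫₀^∞ r²|ψ|² dr.
The integral (without the A² prefactor) comes out to 45·π·a_0^7/2.
Setting this equal to 1 gives A² = 1/(45·π·a_0^7/2).
With a_0 = 5.231: A² = 1.3200E-7 and A = 0.00036332.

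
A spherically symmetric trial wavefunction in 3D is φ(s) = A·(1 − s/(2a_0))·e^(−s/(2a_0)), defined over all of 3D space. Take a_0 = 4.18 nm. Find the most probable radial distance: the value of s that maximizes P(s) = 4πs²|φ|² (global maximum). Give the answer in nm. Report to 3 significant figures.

Set d/ds [P(s) = 4πs²|φ|²] = 0 and solve for s > 0.
This gives s = a_0·(√(5) + 3).
With a_0 = 4.18, the most probable radial distance is 21.89 nm.

s ≈ 21.9 nm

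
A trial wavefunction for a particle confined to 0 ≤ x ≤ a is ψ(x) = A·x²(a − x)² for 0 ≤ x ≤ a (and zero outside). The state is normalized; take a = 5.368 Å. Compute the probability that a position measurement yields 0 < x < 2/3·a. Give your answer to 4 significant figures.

P ≈ 0.8552

P = ∫_{0}^{2/3·a} |ψ(x)|² dx.
With A² fixed by ∫|ψ|² = 1, i.e. A² = (a^9/630)^(−1), substitute and integrate.
Substituting u = x/a, A² and the length scale cancel in the ratio: P = ∫_{0}^{2/3} u^4·(1 - u)^4 du / ∫_{0}^{1} u^4·(1 - u)^4 du.
With ∫ u^4·(1 - u)^4 du = u^5·(70·u^4 - 315·u^3 + 540·u^2 - 420·u + 126)/630 + C, the region integral is ≈ 0.00135739 and the full one is 1/630.
Taking the ratio, P = 0.85515.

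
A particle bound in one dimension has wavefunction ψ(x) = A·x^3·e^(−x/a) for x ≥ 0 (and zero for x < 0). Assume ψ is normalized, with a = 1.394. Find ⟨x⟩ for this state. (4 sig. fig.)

⟨x⟩ = ∫ x |ψ|² dx over the full domain.
With ∫₀^∞ x^7 e^(−αx) dx = 7!/α^8, the ratio of the moment integral to the normalization integral gives ⟨x⟩ = 7·a/2.
With a = 1.394, ⟨x⟩ = 4.8790.

⟨x⟩ ≈ 4.879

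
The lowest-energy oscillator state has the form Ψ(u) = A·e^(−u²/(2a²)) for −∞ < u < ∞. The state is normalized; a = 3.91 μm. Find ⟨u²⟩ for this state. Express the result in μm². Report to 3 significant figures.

⟨u²⟩ = ∫ u^2 |Ψ|² du over the full domain.
Differentiating ∫e^(−αu²) du = √(π/α) under α to get the higher moments, since the A² factors cancel between numerator and denominator, ⟨u²⟩ = a^2/2.
Putting a = 3.91 gives 7.644.

⟨u^2⟩ ≈ 7.64 μm^2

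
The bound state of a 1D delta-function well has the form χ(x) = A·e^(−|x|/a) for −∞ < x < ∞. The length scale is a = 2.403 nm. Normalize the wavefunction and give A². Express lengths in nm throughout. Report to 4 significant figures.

Normalization requires ∫|χ|² dx = 1, integrated from −∞ to ∞.
Using ∫₀^∞ xⁿ e^(−αx) dx = n!/αⁿ⁺¹, with χ = A·e^(−|x|/a), the integral evaluates to A²·[a].
Hence A² = 1/[a].
Substituting a = 2.403 gives A² = 0.41615, so A = 0.64509.

A^2 ≈ 0.4161 nm^(-1)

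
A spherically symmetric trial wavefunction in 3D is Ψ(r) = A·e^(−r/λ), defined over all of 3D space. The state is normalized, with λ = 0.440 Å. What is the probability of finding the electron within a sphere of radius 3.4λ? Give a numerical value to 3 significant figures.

P ≈ 0.966

Integrate the radial probability density 4πr²|Ψ|² over r ≤ 3.4λ.
Normalization gives A² = 1/(π·λ^3).
Let u = r/λ; then A², 4π and the length scale all cancel, so P = ∫_{0}^{3.4} u^2·e^(-2·u) du ÷ ∫_{0}^{∞} u^2·e^(-2·u) du.
Using ∫ u^2·e^(-2·u) du = -(2·u^2 + 2·u + 1)·e^(-2·u)/4, the numerator is 1/4 - 773·e^(-34/5)/100 and the denominator is 1/4.
Taking the ratio yields P = 0.9656.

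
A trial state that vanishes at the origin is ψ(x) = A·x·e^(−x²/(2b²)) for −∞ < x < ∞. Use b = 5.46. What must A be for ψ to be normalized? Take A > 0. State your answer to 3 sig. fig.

Normalization requires ∫|ψ|² dx = 1, integrated from −∞ to ∞.
Using the Gaussian integral ∫_{−∞}^{∞} e^(−αx²) dx = √(π/α), the integral (without the A² prefactor) comes out to √(π)·b^3/2.
Setting this equal to 1 gives A² = 1/(√(π)·b^3/2).
With b = 5.46: A² = 0.006932 and A = 0.08326.

A ≈ 0.0833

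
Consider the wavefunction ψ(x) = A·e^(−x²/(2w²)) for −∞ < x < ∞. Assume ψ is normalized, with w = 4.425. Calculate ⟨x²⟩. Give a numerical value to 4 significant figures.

⟨x^2⟩ ≈ 9.790

The expectation value is the |ψ|²-weighted average of x^2: ∫ x^2|ψ|² dx.
Evaluating both integrals, ⟨x²⟩ = w^2/2.
With w = 4.425, ⟨x^2⟩ = 9.7903.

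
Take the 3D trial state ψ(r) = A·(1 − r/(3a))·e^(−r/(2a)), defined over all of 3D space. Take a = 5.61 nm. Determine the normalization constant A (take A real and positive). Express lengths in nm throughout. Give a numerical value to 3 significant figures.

The normalization condition is ∫|ψ|² 4πr² dr = 1 from 0 to ∞.
The angular integral contributes 4π, leaving ∫₀^∞ r²|ψ|² dr.
Recall ∫₀^∞ r^m e^(−r/β) dr = m!·β^(m+1), ∫|ψ|² 4πr² dr = A²·(8·π·a^3/3).
So A² = (8·π·a^3/3)^(−1).
Substituting a = 5.61 gives A² = 0.0006761, so A = 0.02600.

A ≈ 0.0260 nm^(-3/2)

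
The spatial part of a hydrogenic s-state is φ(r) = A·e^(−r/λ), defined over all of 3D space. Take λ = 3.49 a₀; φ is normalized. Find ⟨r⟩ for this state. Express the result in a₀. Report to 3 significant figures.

By definition ⟨r⟩ = ∫ r |φ(r)|² 4πr² dr.
Evaluating both integrals, ⟨r⟩ = 3·λ/2.
Putting λ = 3.49 gives 5.235.

⟨r⟩ ≈ 5.24 a₀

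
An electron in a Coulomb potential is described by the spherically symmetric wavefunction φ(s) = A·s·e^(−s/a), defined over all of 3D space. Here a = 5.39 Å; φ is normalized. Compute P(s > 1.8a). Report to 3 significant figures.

With dV = 4πs²ds, the probability is ∫|φ|² dV over s > 1.8a.
Normalization gives A² = 1/(3·π·a^5).
In terms of u = s/a (A², 4π and the length scale all cancel between numerator and denominator), P = [∫_{1.8}^{∞} u^4·e^(-2·u) du] / [∫_{0}^{∞} u^4·e^(-2·u) du].
With ∫ u^4·e^(-2·u) du = -(u^4/2 + u^3 + 3·u^2/2 + 3·u/2 + 3/4)·e^(-2·u) + C, the region integral is ≈ 0.52983 and the full one is 3/4.
This evaluates to P = 0.7064.

P ≈ 0.706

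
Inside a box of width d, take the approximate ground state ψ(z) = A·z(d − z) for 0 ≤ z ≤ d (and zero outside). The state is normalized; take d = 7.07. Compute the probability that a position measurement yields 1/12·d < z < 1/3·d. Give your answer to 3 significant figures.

P ≈ 0.205

P = ∫_{1/12·d}^{1/3·d} |ψ(z)|² dz.
With A² fixed by ∫|ψ|² = 1, i.e. A² = (d^5/30)^(−1), substitute and integrate.
Substituting u = z/d, A² and the length scale cancel in the ratio: P = ∫_{1/12}^{1/3} u^2·(1 - u)^2 du / ∫_{0}^{1} u^2·(1 - u)^2 du.
Using ∫ u^2·(1 - u)^2 du = u^3·(6·u^2 - 15·u + 10)/30, the numerator is ≈ 0.0068263 and the denominator is 1/30.
The result is P = 0.2048.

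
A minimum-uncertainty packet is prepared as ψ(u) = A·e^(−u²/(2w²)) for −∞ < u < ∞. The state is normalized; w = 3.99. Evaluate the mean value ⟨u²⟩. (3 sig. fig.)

By definition ⟨u²⟩ = ∫ u^2 |ψ(u)|² du.
Differentiating ∫e^(−αu²) du = √(π/α) under α to get the higher moments, evaluating both integrals, ⟨u²⟩ = w^2/2.
With w = 3.99, ⟨u^2⟩ = 7.960.

⟨u^2⟩ ≈ 7.96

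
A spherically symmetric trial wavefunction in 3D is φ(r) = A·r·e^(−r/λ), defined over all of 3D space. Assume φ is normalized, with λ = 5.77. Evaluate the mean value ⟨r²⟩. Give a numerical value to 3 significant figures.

⟨r^2⟩ ≈ 250

The expectation value is the |φ|²-weighted average of r^2: ∫ r^2|φ|² 4πr² dr.
The ratio of the moment integral to the normalization integral gives ⟨r²⟩ = 15·λ^2/2.
With λ = 5.77, ⟨r^2⟩ = 249.7.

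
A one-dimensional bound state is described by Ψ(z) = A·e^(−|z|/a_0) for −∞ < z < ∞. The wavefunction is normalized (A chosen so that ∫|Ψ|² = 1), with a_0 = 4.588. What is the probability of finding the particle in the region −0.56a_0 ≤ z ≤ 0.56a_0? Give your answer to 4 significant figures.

|Ψ|² is the probability density, so P = ∫_{−0.56a_0}^{0.56a_0} |Ψ|² dz.
The normalization integral ∫|Ψ|²dz over the whole domain equals a_0·A², and A² cancels in the ratio.
By symmetry take twice the z ≥ 0 contribution in numerator and denominator; the 2's cancel. In terms of u = z/a_0 (A² and the length scale cancel between numerator and denominator), P = [∫_{0}^{0.56} e^(-2·u) du] / [∫_{0}^{∞} e^(-2·u) du].
Using ∫ e^(-2·u) du = -e^(-2·u)/2, the numerator is 1/2 - e^(-28/25)/2 and the denominator is 1/2.
Taking the ratio, P = 0.67372.

P ≈ 0.6737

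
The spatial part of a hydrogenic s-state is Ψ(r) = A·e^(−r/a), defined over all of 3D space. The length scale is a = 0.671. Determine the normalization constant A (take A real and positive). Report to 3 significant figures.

Require ∫ |Ψ|² 4πr² dr = 1 over the whole domain.
In 3D with spherical symmetry the volume element is 4πr² dr.
The integral (without the A² prefactor) comes out to π·a^3.
Substituting a = 0.671 gives A² = 1.054, so A = 1.026.

A ≈ 1.03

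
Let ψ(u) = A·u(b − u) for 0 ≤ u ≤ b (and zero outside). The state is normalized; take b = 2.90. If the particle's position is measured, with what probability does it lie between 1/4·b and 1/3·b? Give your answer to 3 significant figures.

|ψ|² is the probability density, so P = ∫_{1/4·b}^{1/3·b} |ψ|² du.
The normalization integral ∫|ψ|²du over the whole domain equals b^5/30·A², and A² cancels in the ratio.
Let t = u/b; then A² and the length scale cancel, so P = ∫_{1/4}^{1/3} t^2·(1 - t)^2 dt ÷ ∫_{0}^{1} t^2·(1 - t)^2 dt.
With ∫ t^2·(1 - t)^2 dt = t^3·(6·t^2 - 15·t + 10)/30 + C, the region integral is ≈ 0.0035454 and the full one is 1/30.
Evaluating gives P = 0.1064.

P ≈ 0.106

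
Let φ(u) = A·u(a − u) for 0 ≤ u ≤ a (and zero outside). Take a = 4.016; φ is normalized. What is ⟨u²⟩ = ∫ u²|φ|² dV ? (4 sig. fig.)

⟨u^2⟩ ≈ 4.608

By definition ⟨u²⟩ = ∫ u^2 |φ(u)|² du.
The ratio of the moment integral to the normalization integral gives ⟨u²⟩ = 2·a^2/7.
Putting a = 4.016 gives 4.6081.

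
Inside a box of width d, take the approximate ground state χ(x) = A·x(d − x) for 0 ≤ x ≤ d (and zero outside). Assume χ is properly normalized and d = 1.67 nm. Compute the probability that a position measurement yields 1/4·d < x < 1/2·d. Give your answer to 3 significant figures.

P ≈ 0.396

P = ∫_{1/4·d}^{1/2·d} |χ(x)|² dx.
Since A² = 1/(d^5/30), this is the region integral divided by the full normalization integral.
In terms of u = x/d (A² and the length scale cancel between numerator and denominator), P = [∫_{1/4}^{1/2} u^2·(1 - u)^2 du] / [∫_{0}^{1} u^2·(1 - u)^2 du].
An antiderivative of u^2·(1 - u)^2 is u^3·(6·u^2 - 15·u + 10)/30; evaluating from 1/4 to 1/2 gives ≈ 0.013216, while the full integral is 1/30.
This works out to P = 203/512.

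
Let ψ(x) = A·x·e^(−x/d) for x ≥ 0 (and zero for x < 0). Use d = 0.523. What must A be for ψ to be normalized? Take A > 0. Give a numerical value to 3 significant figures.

A ≈ 5.29

Require ∫ |ψ|² dx = 1 over the whole domain.
Carrying out the integral gives A² · d^3/4.
Substituting d = 0.523 gives A² = 27.96, so A = 5.288.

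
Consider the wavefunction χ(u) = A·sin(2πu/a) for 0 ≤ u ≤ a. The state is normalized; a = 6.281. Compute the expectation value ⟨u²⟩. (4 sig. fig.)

⟨u²⟩ = ∫ u^2 |χ|² du over the full domain.
With ∫₀^a sin²(nπu/a) du = a/2, evaluating both integrals, ⟨u²⟩ = -a^2/(8·π^2) + a^2/3.
With a = 6.281, ⟨u^2⟩ = 12.651.

⟨u^2⟩ ≈ 12.65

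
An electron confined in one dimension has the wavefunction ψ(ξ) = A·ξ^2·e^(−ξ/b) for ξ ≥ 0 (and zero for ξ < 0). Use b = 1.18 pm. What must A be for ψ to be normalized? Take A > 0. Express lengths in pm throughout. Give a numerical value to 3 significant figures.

The normalization condition is ∫|ψ|² dξ = 1 from 0 to ∞.
Recall ∫₀^∞ ξ^m e^(−ξ/β) dξ = m!·β^(m+1), ∫|ψ|² dξ = A²·(3·b^5/4).
Hence A² = 1/[3·b^5/4].
With b = 1.18: A² = 0.5828 and A = 0.7634.

A ≈ 0.763 pm^(-5/2)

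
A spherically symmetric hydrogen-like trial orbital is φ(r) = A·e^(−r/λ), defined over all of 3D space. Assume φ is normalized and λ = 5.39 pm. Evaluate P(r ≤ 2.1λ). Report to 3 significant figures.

P ≈ 0.790

With dV = 4πr²dr, the probability is ∫|φ|² dV over r ≤ 2.1λ.
A² is fixed by ∫₀^∞ 4πr²|φ|² dr = 1, i.e. A² = (π·λ^3)^(−1).
In terms of u = r/λ (A², 4π and the length scale all cancel between numerator and denominator), P = [∫_{0}^{2.1} u^2·e^(-2·u) du] / [∫_{0}^{∞} u^2·e^(-2·u) du].
Using ∫ u^2·e^(-2·u) du = -(2·u^2 + 2·u + 1)·e^(-2·u)/4, the numerator is 1/4 - 701·e^(-21/5)/200 and the denominator is 1/4.
Taking the ratio yields P = 0.7898.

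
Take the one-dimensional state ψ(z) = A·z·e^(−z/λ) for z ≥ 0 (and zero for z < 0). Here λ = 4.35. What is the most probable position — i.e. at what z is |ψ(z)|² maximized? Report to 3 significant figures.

The maximum of |ψ(z)|² occurs where its derivative vanishes.
This gives z = λ.
With λ = 4.35, the most probable position is 4.350.

z ≈ 4.35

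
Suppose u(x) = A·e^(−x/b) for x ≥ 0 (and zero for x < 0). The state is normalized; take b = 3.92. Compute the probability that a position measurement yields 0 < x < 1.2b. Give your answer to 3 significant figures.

P ≈ 0.909

|u|² is the probability density, so P = ∫_{0}^{1.2b} |u|² dx.
The normalization integral ∫|u|²dx over the whole domain equals b/2·A², and A² cancels in the ratio.
In terms of t = x/b (A² and the length scale cancel between numerator and denominator), P = [∫_{0}^{1.2} e^(-2·t) dt] / [∫_{0}^{∞} e^(-2·t) dt].
Using ∫ e^(-2·t) dt = -e^(-2·t)/2, the numerator is 1/2 - e^(-12/5)/2 and the denominator is 1/2.
Evaluating gives P = 0.9093.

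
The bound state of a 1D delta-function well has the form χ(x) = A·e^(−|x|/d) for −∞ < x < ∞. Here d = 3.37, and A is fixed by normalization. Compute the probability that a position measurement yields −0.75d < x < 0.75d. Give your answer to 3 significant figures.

P = ∫_{−0.75d}^{0.75d} |χ(x)|² dx.
With A² fixed by ∫|χ|² = 1, i.e. A² = (d)^(−1), substitute and integrate.
By symmetry take twice the x ≥ 0 contribution in numerator and denominator; the 2's cancel. Substituting u = x/d, A² and the length scale cancel in the ratio: P = ∫_{0}^{0.75} e^(-2·u) du / ∫_{0}^{∞} e^(-2·u) du.
Using ∫ e^(-2·u) du = -e^(-2·u)/2, the numerator is 1/2 - e^(-3/2)/2 and the denominator is 1/2.
Evaluating gives P = 0.7769.

P ≈ 0.777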